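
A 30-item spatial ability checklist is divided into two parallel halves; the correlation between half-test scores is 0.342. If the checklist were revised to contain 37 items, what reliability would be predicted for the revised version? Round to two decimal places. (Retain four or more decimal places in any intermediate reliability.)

0.56

First correct the split-half correlation to full-test reliability: r_full = 2 × 0.342 / (1 + 0.342) ≈ 0.5097
Length factor from 30 to 37 items: n = 37/30 = 1.2333
r_new = n·r_full / (1 + (n − 1)·r_full) = 0.6286 / 1.1189 ≈ 0.5618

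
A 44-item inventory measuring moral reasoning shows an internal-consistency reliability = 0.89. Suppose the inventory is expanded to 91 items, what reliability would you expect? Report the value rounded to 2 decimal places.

0.94

n = 91/44 = 2.0682
r_new = 2.0682·0.89 / [1 + (2.0682 − 1)·0.89]
r_new = 1.8407 / 1.9507 ≈ 0.9436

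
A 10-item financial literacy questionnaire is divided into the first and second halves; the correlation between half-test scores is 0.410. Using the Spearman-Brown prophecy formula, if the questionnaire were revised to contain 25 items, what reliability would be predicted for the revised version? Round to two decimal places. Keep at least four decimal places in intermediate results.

First correct the split-half correlation to full-test reliability: r_full = 2 × 0.410 / (1 + 0.410) ≈ 0.5816
Length factor from 10 to 25 items: n = 25/10 = 2.5000
r_new = n·r_full / (1 + (n − 1)·r_full) = 1.4540 / 1.8724 ≈ 0.7765

0.78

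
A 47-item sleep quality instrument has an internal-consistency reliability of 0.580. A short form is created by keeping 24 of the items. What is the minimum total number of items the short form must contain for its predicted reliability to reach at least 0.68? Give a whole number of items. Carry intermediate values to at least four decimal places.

First, r for the 24-item form: n = 24/47 = 0.5106, so r_24 = 0.5106·0.580/(1 + (0.5106 − 1)·0.580) = 0.4135
Then solve for n' with r_old = 0.4135, r_target = 0.68: n' = 0.68(1 − 0.4135)/[0.4135(1 − 0.68)] = 3.0141
Total items = 3.0141 × 24 = 72.34, rounded up to 73.

73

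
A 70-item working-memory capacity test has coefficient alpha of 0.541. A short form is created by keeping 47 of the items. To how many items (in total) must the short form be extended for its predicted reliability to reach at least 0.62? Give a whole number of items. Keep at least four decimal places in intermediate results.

First, r for the 47-item form: n = 47/70 = 0.6714, so r_47 = 0.6714·0.541/(1 + (0.6714 − 1)·0.541) = 0.4418
Then solve for n' with r_old = 0.4418, r_target = 0.62: n' = 0.62(1 − 0.4418)/[0.4418(1 − 0.62)] = 2.0614
Items = 2.0614 × 47 ≈ 96.89 → 97

97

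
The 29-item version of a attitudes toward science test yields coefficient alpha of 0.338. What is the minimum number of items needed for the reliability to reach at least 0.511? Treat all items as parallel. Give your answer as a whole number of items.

60

Rearranging the Spearman-Brown formula for n,
n = r*(1 − r) / [ r (1 − r*) ]
n = 0.511 × (1 − 0.338) / [ 0.338 × (1 − 0.511) ]
n = 0.338282 / 0.165282 ≈ 2.0467
So the test needs 2.0467 × 29 ≈ 59.35 items; rounding up, 60.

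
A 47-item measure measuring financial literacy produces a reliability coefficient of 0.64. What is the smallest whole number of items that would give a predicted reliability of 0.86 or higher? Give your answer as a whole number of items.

Rearranging the Spearman-Brown formula for n,
n = r_target (1 − r_old) / [ r_old (1 − r_target) ]
n = 0.86 × (1 − 0.64) / [ 0.64 × (1 − 0.86) ]
n = 0.3096 / 0.0896 ≈ 3.4554
3.4554 × 47 = 162.40 → 163 items

163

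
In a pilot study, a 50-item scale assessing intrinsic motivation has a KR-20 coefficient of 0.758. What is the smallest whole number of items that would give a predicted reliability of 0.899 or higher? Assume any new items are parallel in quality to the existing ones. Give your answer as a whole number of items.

143

Spearman-Brown solved for the length factor n:
n = r*(1 − r) / [ r (1 − r*) ]
n = [0.899 × 0.242] / [0.758 × 0.101]
n = 0.217558 / 0.076558 ≈ 2.8417
Items needed = n × 50 = 2.8417 × 50 ≈ 142.09 → round up to 143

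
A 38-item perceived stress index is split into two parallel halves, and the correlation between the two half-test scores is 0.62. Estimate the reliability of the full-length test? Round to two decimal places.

0.77

Apply the Spearman-Brown correction with n = 2:
r_full = 2(0.62) / (1 + 0.62)
       = 1.2400 / 1.6200 = 0.7654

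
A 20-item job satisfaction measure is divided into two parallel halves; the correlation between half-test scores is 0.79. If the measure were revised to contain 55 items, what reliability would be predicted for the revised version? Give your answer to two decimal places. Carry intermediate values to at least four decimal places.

0.95

Spearman-Brown correction (n = 2): r_full = 2·0.79/(1 + 0.79) = 0.8827
Length factor from 20 to 55 items: n = 55/20 = 2.7500
r_new = n·r_full / (1 + (n − 1)·r_full) = 2.4274 / 2.5447 ≈ 0.9539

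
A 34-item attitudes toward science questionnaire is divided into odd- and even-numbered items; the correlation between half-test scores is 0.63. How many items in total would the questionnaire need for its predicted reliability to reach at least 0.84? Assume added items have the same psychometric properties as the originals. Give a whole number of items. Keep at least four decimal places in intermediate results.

53

Corrected full-test reliability: r_full = 2 × 0.63 / (1 + 0.63) ≈ 0.7730
Solve Spearman-Brown for n: n = 0.84(1 − 0.7730) / [0.7730(1 − 0.84)] = 1.5417
Items = 1.5417 × 34 ≈ 52.42 → 53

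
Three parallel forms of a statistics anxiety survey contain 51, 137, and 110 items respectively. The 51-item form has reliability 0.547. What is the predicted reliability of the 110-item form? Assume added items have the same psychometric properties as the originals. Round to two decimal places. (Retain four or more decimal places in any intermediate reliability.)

0.72

The 137-item form is not needed; work directly from the 51-item form with n = 110/51 = 2.1569.
r_{110} = n·r / (1 + (n − 1)·r) = 1.1798 / 1.6328 ≈ 0.7226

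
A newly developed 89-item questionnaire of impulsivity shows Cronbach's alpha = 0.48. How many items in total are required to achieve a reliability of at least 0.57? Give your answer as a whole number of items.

128

Rearranging the Spearman-Brown formula for n,
n = r*(1 − r) / [ r (1 − r*) ]
n = 0.57(1 − 0.48) / [0.48(1 − 0.57)]
n = 0.2964 / 0.2064 ≈ 1.4360
So the test needs 1.4360 × 89 ≈ 127.80 items; rounding up, 128.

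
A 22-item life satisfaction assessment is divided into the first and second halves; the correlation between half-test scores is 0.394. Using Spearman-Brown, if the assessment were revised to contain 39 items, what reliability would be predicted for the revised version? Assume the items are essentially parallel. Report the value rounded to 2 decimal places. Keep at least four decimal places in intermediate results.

Full-test reliability from the split-half r: r_full = 2(0.394)/(1 + 0.394) = 0.5653
Length factor from 22 to 39 items: n = 39/22 = 1.7727
r_new = n·r_full / (1 + (n − 1)·r_full) = 1.0021 / 1.4368 ≈ 0.6975

0.70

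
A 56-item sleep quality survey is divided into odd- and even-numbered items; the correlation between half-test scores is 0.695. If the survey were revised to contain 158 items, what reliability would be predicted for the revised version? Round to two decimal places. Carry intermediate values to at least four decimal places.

0.93

Spearman-Brown correction (n = 2): r_full = 2·0.695/(1 + 0.695) = 0.8201
Then adjust to 158 items: n = 158/56 = 2.8214
r_new = n·r_full / (1 + (n − 1)·r_full) = 2.3138 / 2.4937 ≈ 0.9279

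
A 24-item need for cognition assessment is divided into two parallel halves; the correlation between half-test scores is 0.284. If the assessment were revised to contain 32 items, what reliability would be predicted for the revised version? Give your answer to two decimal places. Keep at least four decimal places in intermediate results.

First correct the split-half correlation to full-test reliability: r_full = 2 × 0.284 / (1 + 0.284) ≈ 0.4424
Length factor from 24 to 32 items: n = 32/24 = 1.3333
r_new = n·r_full / (1 + (n − 1)·r_full) = 0.5899 / 1.1475 ≈ 0.5141

0.51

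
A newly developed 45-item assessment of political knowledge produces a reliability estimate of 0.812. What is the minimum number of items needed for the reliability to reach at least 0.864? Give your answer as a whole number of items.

n = [0.864 × 0.188] / [0.812 × 0.136]
n = 0.162432 / 0.110432 ≈ 1.4709
So the test needs 1.4709 × 45 ≈ 66.19 items; rounding up, 67.

67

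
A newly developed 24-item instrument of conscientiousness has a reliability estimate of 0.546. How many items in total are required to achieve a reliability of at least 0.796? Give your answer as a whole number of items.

78

Rearranging the Spearman-Brown formula for n,
n = r*(1 − r) / [ r (1 − r*) ]
n = 0.796(1 − 0.546) / [0.546(1 − 0.796)]
n = 0.361384 / 0.111384 ≈ 3.2445
So the test needs 3.2445 × 24 ≈ 77.87 items; rounding up, 78.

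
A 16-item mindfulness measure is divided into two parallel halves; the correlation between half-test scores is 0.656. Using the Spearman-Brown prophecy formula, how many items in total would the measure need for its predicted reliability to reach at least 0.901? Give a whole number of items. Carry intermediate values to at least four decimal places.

39

Corrected full-test reliability: r_full = 2 × 0.656 / (1 + 0.656) ≈ 0.7923
Solve Spearman-Brown for n: n = 0.901(1 − 0.7923) / [0.7923(1 − 0.901)] = 2.3858
Required items = 2.3858 × 16 = 38.17, so 39 items.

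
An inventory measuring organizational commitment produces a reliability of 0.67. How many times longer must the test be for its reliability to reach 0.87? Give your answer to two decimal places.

Invert Spearman-Brown to solve for n:
n = r*(1 − r) / [ r (1 − r*) ]
n = 0.87 × (1 − 0.67) / [ 0.67 × (1 − 0.87) ]
n = 0.2871 / 0.0871 ≈ 3.2962

3.30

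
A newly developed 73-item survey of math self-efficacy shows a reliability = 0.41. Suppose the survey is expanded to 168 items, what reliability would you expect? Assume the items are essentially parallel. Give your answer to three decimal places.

The new length is 168/73 = 2.3014 times the old.
By Spearman-Brown, r_new = n r / (1 + (n − 1) r).
r_new = 2.3014·0.41 / [1 + (2.3014 − 1)·0.41]
     = 0.9436 / 1.5336 = 0.6153

0.615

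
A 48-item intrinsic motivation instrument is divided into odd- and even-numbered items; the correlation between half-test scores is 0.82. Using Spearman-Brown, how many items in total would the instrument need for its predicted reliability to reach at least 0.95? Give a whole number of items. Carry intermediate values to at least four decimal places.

Corrected full-test reliability: r_full = 2 × 0.82 / (1 + 0.82) ≈ 0.9011
n = r_tgt(1 − r_full) / [r_full(1 − r_tgt)] = 0.95 × 0.0989 / (0.9011 × 0.05) ≈ 2.0853
Required items = 2.0853 × 48 = 100.09, so 101 items.

101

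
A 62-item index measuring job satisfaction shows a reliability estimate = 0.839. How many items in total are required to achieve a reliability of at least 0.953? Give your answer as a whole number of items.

n = 0.953(1 − 0.839) / [0.839(1 − 0.953)]
  = 0.153433 / 0.039433 = 3.8910
3.8910 × 62 = 241.24 → 242 items

242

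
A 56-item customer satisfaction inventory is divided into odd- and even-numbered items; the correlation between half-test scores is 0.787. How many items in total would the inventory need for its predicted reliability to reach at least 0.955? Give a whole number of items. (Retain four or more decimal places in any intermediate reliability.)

161

r_full = 2(0.787)/(1 + 0.787) = 0.8808
n = r_tgt(1 − r_full) / [r_full(1 − r_tgt)] = 0.955 × 0.1192 / (0.8808 × 0.045) ≈ 2.8720
Items = 2.8720 × 56 ≈ 160.83 → 161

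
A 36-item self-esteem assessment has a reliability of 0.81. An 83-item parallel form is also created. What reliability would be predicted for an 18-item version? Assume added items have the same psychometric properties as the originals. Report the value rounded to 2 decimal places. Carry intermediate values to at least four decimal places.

The 83-item form is not needed; work directly from the 36-item form with n = 18/36 = 0.5000.
r_{18} = n·r / (1 + (n − 1)·r) = 0.4050 / 0.5950 ≈ 0.6807

0.68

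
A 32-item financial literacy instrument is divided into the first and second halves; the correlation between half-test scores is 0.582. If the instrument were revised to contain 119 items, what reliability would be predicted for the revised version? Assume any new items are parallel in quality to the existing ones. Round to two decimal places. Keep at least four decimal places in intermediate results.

First correct the split-half correlation to full-test reliability: r_full = 2 × 0.582 / (1 + 0.582) ≈ 0.7358
Then adjust to 119 items: n = 119/32 = 3.7188
r_new = n·r_full / (1 + (n − 1)·r_full) = 2.7363 / 3.0005 ≈ 0.9119

0.91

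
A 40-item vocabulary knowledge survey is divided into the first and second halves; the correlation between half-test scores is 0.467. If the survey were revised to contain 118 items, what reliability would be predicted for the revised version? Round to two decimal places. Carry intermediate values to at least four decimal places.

0.84

Full-test reliability from the split-half r: r_full = 2(0.467)/(1 + 0.467) = 0.6367
Then adjust to 118 items: n = 118/40 = 2.9500
r_new = n·r_full / (1 + (n − 1)·r_full) = 1.8783 / 2.2416 ≈ 0.8379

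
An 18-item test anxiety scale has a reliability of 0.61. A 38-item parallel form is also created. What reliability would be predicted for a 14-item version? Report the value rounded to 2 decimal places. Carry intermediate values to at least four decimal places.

The 38-item form is not needed; work directly from the 18-item form with n = 14/18 = 0.7778.
r_{14} = n·r / (1 + (n − 1)·r) = 0.4745 / 0.8645 ≈ 0.5489

0.55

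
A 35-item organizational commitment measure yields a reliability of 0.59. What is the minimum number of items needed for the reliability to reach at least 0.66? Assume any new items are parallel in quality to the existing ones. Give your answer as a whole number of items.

48

Spearman-Brown solved for the length factor n:
n = r*(1 − r) / [ r (1 − r*) ]
n = 0.66 × (1 − 0.59) / [ 0.59 × (1 − 0.66) ]
  = 0.2706 / 0.2006 = 1.3490
1.3490 × 35 = 47.21 → 48 items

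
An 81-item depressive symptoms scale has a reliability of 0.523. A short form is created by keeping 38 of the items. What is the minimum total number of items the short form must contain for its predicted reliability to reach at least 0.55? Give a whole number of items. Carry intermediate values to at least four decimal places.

91

First, r for the 38-item form: n = 38/81 = 0.4691, so r_38 = 0.4691·0.523/(1 + (0.4691 − 1)·0.523) = 0.3396
Length factor from the short form to reach 0.55: n' = 0.55(1 − 0.3396) / [0.3396(1 − 0.55)] ≈ 2.3768
Total items = 2.3768 × 38 = 90.32, rounded up to 91.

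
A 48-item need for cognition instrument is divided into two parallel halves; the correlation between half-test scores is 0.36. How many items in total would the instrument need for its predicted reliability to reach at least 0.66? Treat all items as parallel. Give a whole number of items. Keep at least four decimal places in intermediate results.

Corrected full-test reliability: r_full = 2 × 0.36 / (1 + 0.36) ≈ 0.5294
n = r_tgt(1 − r_full) / [r_full(1 − r_tgt)] = 0.66 × 0.4706 / (0.5294 × 0.34) ≈ 1.7256
Required items = 1.7256 × 48 = 82.83, so 83 items.

83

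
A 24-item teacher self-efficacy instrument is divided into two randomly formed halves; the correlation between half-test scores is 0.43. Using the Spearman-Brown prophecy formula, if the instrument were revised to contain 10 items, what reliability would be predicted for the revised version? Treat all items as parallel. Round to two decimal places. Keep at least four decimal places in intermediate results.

Spearman-Brown correction (n = 2): r_full = 2·0.43/(1 + 0.43) = 0.6014
Then adjust to 10 items: n = 10/24 = 0.4167
r_new = n·r_full / (1 + (n − 1)·r_full) = 0.2506 / 0.6492 ≈ 0.3860

0.39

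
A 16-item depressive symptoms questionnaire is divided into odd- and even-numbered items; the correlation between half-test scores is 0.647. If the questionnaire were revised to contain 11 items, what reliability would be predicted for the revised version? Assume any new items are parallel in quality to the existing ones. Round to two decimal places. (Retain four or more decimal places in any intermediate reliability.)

0.72

First correct the split-half correlation to full-test reliability: r_full = 2 × 0.647 / (1 + 0.647) ≈ 0.7857
Length factor from 16 to 11 items: n = 11/16 = 0.6875
r_new = n·r_full / (1 + (n − 1)·r_full) = 0.5402 / 0.7545 ≈ 0.7160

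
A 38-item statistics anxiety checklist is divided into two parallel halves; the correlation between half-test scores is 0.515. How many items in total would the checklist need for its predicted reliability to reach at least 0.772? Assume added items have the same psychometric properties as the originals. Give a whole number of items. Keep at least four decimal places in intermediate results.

61

r_full = 2(0.515)/(1 + 0.515) = 0.6799
n = r_tgt(1 − r_full) / [r_full(1 − r_tgt)] = 0.772 × 0.3201 / (0.6799 × 0.228) ≈ 1.5941
Items = 1.5941 × 38 ≈ 60.58 → 61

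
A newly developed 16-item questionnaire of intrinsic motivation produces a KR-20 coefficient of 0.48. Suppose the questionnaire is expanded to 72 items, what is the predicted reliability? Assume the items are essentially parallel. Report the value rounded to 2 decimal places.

0.81

Length ratio n = 72/16 = 4.5
r_new = 4.5·0.48 / [1 + (4.5 − 1)·0.48]
     = 2.1600 / 2.6800 = 0.8060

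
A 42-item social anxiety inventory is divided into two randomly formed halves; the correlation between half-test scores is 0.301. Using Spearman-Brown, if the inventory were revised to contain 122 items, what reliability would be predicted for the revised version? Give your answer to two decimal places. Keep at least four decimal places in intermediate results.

0.71

Full-test reliability from the split-half r: r_full = 2(0.301)/(1 + 0.301) = 0.4627
Then adjust to 122 items: n = 122/42 = 2.9048
r_new = n·r_full / (1 + (n − 1)·r_full) = 1.3441 / 1.8814 ≈ 0.7144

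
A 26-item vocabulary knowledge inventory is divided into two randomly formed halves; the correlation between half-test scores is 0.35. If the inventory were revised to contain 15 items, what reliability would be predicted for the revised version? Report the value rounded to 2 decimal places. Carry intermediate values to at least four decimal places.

Full-test reliability from the split-half r: r_full = 2(0.35)/(1 + 0.35) = 0.5185
Length factor from 26 to 15 items: n = 15/26 = 0.5769
r_new = n·r_full / (1 + (n − 1)·r_full) = 0.2991 / 0.7806 ≈ 0.3832

0.38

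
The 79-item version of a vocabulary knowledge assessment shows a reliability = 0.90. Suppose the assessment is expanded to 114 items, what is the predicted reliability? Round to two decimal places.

Length ratio n = 114/79 = 1.443
r_new = (1.443 × 0.90) / (1 + (1.443 − 1) × 0.90)
r_new = 1.2987 / 1.3987 ≈ 0.9285

0.93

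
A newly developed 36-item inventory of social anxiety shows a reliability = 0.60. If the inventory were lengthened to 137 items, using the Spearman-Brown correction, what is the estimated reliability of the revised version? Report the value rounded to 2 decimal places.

0.85

The new length is 137/36 = 3.8056 times the old.
r_new = (3.8056 × 0.60) / (1 + (3.8056 − 1) × 0.60)
r_new = 2.2834 / 2.6834 ≈ 0.8509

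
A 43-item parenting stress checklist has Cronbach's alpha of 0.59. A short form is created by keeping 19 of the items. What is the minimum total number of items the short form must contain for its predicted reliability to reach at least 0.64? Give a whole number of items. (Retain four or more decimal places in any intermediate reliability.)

54

Short-form reliability: n = 19/43 = 0.4419; r_19 = n·r/(1+(n−1)r) ≈ 0.3887
Then solve for n' with r_old = 0.3887, r_target = 0.64: n' = 0.64(1 − 0.3887)/[0.3887(1 − 0.64)] = 2.7959
Total items = 2.7959 × 19 = 53.12, rounded up to 54.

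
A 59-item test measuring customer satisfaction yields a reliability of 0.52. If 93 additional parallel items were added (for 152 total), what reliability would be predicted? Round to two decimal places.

Length ratio n = 152/59 = 2.5763
Spearman-Brown: r_new = n·r / (1 + (n − 1)·r)
r_new = (2.5763 × 0.52) / (1 + (2.5763 − 1) × 0.52)
r_new = 1.3397 / 1.8197 ≈ 0.7362

0.74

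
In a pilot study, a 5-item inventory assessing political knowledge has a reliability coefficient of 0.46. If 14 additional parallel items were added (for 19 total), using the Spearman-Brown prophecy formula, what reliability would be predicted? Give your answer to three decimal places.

0.764

The new length is 19/5 = 3.8 times the old.
Spearman-Brown: r_new = n·r / (1 + (n − 1)·r)
r_new = 3.8·0.46 / [1 + (3.8 − 1)·0.46]
r_new = 1.7480 / 2.2880 ≈ 0.7640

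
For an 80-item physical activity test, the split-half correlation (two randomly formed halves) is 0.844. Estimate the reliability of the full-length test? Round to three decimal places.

Apply the Spearman-Brown correction with n = 2:
r_full = 2(0.844) / (1 + 0.844)
       = 1.6880 / 1.8440 = 0.9154

0.915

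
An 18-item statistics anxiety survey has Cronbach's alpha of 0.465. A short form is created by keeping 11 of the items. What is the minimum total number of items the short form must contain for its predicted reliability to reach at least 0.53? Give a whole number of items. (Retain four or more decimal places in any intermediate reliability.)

24

First, r for the 11-item form: n = 11/18 = 0.6111, so r_11 = 0.6111·0.465/(1 + (0.6111 − 1)·0.465) = 0.3469
Then solve for n' with r_old = 0.3469, r_target = 0.53: n' = 0.53(1 − 0.3469)/[0.3469(1 − 0.53)] = 2.1230
Total items = 2.1230 × 11 = 23.35, rounded up to 24.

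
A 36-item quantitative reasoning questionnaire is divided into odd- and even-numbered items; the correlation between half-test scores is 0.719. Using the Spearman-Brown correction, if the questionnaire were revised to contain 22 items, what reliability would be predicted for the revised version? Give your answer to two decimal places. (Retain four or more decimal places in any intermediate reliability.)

0.76

Spearman-Brown correction (n = 2): r_full = 2·0.719/(1 + 0.719) = 0.8365
Then adjust to 22 items: n = 22/36 = 0.6111
r_new = n·r_full / (1 + (n − 1)·r_full) = 0.5112 / 0.6747 ≈ 0.7577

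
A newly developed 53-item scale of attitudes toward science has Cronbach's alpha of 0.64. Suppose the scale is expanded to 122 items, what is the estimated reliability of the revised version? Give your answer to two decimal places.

0.80

n = 122/53 = 2.3019
By Spearman-Brown, r_new = n r / (1 + (n − 1) r).
r_new = (2.3019 × 0.64) / (1 + (2.3019 − 1) × 0.64)
     = 1.4732 / 1.8332 = 0.8036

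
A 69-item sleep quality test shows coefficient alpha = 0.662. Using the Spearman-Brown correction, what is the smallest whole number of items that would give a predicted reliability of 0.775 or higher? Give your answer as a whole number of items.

122

Invert Spearman-Brown to solve for n:
n = r_target (1 − r_old) / [ r_old (1 − r_target) ]
n = 0.775 × (1 − 0.662) / [ 0.662 × (1 − 0.775) ]
  = 0.261950 / 0.148950 = 1.7586
So the test needs 1.7586 × 69 ≈ 121.34 items; rounding up, 122.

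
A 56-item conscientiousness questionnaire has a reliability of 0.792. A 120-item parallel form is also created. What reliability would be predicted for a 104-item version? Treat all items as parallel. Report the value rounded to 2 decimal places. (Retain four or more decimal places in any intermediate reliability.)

0.88

The 120-item form is not needed; work directly from the 56-item form with n = 104/56 = 1.8571.
r_{104} = n·r / (1 + (n − 1)·r) = 1.4708 / 1.6788 ≈ 0.8761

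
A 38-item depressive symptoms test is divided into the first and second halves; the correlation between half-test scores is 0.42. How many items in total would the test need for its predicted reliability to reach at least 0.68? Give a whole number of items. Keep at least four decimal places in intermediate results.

r_full = 2(0.42)/(1 + 0.42) = 0.5915
Solve Spearman-Brown for n: n = 0.68(1 − 0.5915) / [0.5915(1 − 0.68)] = 1.4676
Required items = 1.4676 × 38 = 55.77, so 56 items.

56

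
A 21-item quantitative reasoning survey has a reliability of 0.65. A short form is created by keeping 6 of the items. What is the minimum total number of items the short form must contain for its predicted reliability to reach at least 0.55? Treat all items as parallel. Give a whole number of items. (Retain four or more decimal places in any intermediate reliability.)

Short-form reliability: n = 6/21 = 0.2857; r_6 = n·r/(1+(n−1)r) ≈ 0.3467
Length factor from the short form to reach 0.55: n' = 0.55(1 − 0.3467) / [0.3467(1 − 0.55)] ≈ 2.3031
Total items = 2.3031 × 6 = 13.82, rounded up to 14.

14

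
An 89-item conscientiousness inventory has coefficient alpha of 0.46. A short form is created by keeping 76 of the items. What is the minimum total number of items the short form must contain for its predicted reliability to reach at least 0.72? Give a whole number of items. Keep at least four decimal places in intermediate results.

269

First, r for the 76-item form: n = 76/89 = 0.8539, so r_76 = 0.8539·0.46/(1 + (0.8539 − 1)·0.46) = 0.4211
Length factor from the short form to reach 0.72: n' = 0.72(1 − 0.4211) / [0.4211(1 − 0.72)] ≈ 3.5350
Items = 3.5350 × 76 ≈ 268.66 → 269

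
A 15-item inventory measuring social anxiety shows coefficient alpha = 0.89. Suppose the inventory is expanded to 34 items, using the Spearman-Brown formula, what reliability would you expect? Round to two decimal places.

Length ratio n = 34/15 = 2.2667
By Spearman-Brown, r_new = n r / (1 + (n − 1) r).
r_new = (2.2667 × 0.89) / (1 + (2.2667 − 1) × 0.89)
r_new = 2.0174 / 2.1274 ≈ 0.9483

0.95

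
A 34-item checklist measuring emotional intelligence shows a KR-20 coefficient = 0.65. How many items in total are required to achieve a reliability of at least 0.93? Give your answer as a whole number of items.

244

n = 0.93 × (1 − 0.65) / [ 0.65 × (1 − 0.93) ]
  = 0.3255 / 0.0455 = 7.1538
7.1538 × 34 = 243.23 → 244 items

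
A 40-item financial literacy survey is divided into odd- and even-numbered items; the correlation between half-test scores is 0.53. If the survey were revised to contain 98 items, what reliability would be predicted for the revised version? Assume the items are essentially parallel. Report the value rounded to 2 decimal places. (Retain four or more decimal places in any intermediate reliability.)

First correct the split-half correlation to full-test reliability: r_full = 2 × 0.53 / (1 + 0.53) ≈ 0.6928
Then adjust to 98 items: n = 98/40 = 2.4500
r_new = n·r_full / (1 + (n − 1)·r_full) = 1.6974 / 2.0046 ≈ 0.8468

0.85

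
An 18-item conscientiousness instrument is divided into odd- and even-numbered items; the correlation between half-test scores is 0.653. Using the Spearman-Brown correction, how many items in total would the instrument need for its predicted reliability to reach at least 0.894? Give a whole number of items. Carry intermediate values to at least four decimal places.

Corrected full-test reliability: r_full = 2 × 0.653 / (1 + 0.653) ≈ 0.7901
Solve Spearman-Brown for n: n = 0.894(1 − 0.7901) / [0.7901(1 − 0.894)] = 2.2406
Items = 2.2406 × 18 ≈ 40.33 → 41

41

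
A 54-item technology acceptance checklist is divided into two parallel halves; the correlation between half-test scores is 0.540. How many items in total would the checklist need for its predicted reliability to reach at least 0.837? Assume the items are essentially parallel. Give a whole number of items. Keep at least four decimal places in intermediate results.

119

r_full = 2(0.540)/(1 + 0.540) = 0.7013
n = r_tgt(1 − r_full) / [r_full(1 − r_tgt)] = 0.837 × 0.2987 / (0.7013 × 0.163) ≈ 2.1871
Required items = 2.1871 × 54 = 118.10, so 119 items.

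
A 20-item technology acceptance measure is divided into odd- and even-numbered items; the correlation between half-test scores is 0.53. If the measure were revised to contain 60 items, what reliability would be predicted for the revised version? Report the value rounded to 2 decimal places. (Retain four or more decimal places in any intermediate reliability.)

0.87

Spearman-Brown correction (n = 2): r_full = 2·0.53/(1 + 0.53) = 0.6928
Length factor from 20 to 60 items: n = 60/20 = 3.0000
r_new = n·r_full / (1 + (n − 1)·r_full) = 2.0784 / 2.3856 ≈ 0.8712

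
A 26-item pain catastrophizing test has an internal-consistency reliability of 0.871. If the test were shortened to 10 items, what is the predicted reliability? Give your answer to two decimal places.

The new length is 10/26 = 0.3846 times the old.
r_new = 0.3846·0.871 / [1 + (0.3846 − 1)·0.871]
r_new = 0.3350 / 0.4640 ≈ 0.7220

0.72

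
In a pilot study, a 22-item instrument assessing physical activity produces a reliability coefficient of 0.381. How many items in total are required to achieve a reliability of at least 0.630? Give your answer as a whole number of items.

61

Spearman-Brown solved for the length factor n:
n = r_target (1 − r_old) / [ r_old (1 − r_target) ]
n = 0.630(1 − 0.381) / [0.381(1 − 0.630)]
  = 0.389970 / 0.140970 = 2.7663
So the test needs 2.7663 × 22 ≈ 60.86 items; rounding up, 61.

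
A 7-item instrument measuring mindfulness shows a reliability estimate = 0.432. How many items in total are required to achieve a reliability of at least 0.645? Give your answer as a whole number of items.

17

Spearman-Brown solved for the length factor n:
n = r_target (1 − r_old) / [ r_old (1 − r_target) ]
n = [0.645 × 0.568] / [0.432 × 0.355]
n = 0.366360 / 0.153360 ≈ 2.3889
Items needed = n × 7 = 2.3889 × 7 ≈ 16.72 → round up to 17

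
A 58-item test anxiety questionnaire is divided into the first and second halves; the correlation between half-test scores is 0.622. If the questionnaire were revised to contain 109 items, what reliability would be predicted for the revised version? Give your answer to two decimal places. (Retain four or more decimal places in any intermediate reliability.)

0.86

Full-test reliability from the split-half r: r_full = 2(0.622)/(1 + 0.622) = 0.7670
Then adjust to 109 items: n = 109/58 = 1.8793
r_new = n·r_full / (1 + (n − 1)·r_full) = 1.4414 / 1.6744 ≈ 0.8608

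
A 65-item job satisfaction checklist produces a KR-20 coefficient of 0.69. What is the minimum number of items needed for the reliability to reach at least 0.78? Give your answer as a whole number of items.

104

n = 0.78 × (1 − 0.69) / [ 0.69 × (1 − 0.78) ]
n = 0.2418 / 0.1518 ≈ 1.5929
Items needed = n × 65 = 1.5929 × 65 ≈ 103.54 → round up to 104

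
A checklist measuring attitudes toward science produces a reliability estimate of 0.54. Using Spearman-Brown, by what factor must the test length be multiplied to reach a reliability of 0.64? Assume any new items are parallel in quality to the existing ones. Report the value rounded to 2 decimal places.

1.51

n = 0.64(1 − 0.54) / [0.54(1 − 0.64)]
n = 0.2944 / 0.1944 ≈ 1.5144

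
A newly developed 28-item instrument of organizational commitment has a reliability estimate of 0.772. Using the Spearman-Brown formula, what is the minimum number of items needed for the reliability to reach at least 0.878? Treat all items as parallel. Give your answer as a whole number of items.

n = [0.878 × 0.228] / [0.772 × 0.122]
  = 0.200184 / 0.094184 = 2.1255
2.1255 × 28 = 59.51 → 60 items

60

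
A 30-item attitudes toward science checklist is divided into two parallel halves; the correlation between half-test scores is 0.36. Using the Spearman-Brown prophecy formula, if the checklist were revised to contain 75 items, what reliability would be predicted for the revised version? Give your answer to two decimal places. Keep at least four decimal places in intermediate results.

Full-test reliability from the split-half r: r_full = 2(0.36)/(1 + 0.36) = 0.5294
Then adjust to 75 items: n = 75/30 = 2.5000
r_new = n·r_full / (1 + (n − 1)·r_full) = 1.3235 / 1.7941 ≈ 0.7377

0.74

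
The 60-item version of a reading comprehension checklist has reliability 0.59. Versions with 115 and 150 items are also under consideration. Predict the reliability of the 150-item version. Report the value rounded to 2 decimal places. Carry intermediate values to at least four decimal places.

The 115-item form is not needed; work directly from the 60-item form with n = 150/60 = 2.5000.
r_{150} = n·r / (1 + (n − 1)·r) = 1.4750 / 1.8850 ≈ 0.7825

0.78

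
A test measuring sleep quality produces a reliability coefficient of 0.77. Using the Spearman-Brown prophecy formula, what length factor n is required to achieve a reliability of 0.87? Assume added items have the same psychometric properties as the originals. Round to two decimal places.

Rearranging the Spearman-Brown formula for n,
n = r_target (1 − r_old) / [ r_old (1 − r_target) ]
n = 0.87 × (1 − 0.77) / [ 0.77 × (1 − 0.87) ]
  = 0.2001 / 0.1001 = 1.9990

2.00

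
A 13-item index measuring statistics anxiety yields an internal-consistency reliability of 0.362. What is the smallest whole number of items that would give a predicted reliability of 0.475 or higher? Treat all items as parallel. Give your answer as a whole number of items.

Spearman-Brown solved for the length factor n:
n = r*(1 − r) / [ r (1 − r*) ]
n = 0.475 × (1 − 0.362) / [ 0.362 × (1 − 0.475) ]
  = 0.303050 / 0.190050 = 1.5946
Items needed = n × 13 = 1.5946 × 13 ≈ 20.73 → round up to 21

21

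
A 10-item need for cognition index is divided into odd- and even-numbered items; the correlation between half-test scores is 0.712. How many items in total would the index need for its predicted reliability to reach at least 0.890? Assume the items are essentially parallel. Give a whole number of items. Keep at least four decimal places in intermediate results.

17

r_full = 2(0.712)/(1 + 0.712) = 0.8318
Solve Spearman-Brown for n: n = 0.890(1 − 0.8318) / [0.8318(1 − 0.890)] = 1.6361
Items = 1.6361 × 10 ≈ 16.36 → 17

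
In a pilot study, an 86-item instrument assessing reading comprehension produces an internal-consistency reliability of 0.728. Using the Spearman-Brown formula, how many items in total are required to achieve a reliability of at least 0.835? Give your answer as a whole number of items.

n = [0.835 × 0.272] / [0.728 × 0.165]
n = 0.227120 / 0.120120 ≈ 1.8908
So the test needs 1.8908 × 86 ≈ 162.61 items; rounding up, 163.

163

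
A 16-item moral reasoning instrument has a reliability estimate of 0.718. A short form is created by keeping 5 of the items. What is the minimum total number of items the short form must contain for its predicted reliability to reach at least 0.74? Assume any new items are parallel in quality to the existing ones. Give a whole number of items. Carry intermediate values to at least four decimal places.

Short-form reliability: n = 5/16 = 0.3125; r_5 = n·r/(1+(n−1)r) ≈ 0.4431
Length factor from the short form to reach 0.74: n' = 0.74(1 − 0.4431) / [0.4431(1 − 0.74)] ≈ 3.5771
Items = 3.5771 × 5 ≈ 17.89 → 18

18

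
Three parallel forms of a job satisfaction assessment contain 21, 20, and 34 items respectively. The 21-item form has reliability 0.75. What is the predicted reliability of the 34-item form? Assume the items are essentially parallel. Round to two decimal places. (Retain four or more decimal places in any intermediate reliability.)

0.83

The 20-item form is not needed; work directly from the 21-item form with n = 34/21 = 1.6190.
r_{34} = n·r / (1 + (n − 1)·r) = 1.2143 / 1.4643 ≈ 0.8293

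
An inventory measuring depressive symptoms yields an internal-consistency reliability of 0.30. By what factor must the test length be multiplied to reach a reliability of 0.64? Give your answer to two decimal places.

n = [0.64 × 0.70] / [0.30 × 0.36]
n = 0.4480 / 0.1080 ≈ 4.1481

4.15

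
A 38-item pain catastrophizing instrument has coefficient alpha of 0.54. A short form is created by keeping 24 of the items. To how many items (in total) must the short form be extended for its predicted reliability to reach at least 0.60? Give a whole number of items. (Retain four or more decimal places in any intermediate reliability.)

Short-form reliability: n = 24/38 = 0.6316; r_24 = n·r/(1+(n−1)r) ≈ 0.4258
Then solve for n' with r_old = 0.4258, r_target = 0.60: n' = 0.60(1 − 0.4258)/[0.4258(1 − 0.60)] = 2.0228
Items = 2.0228 × 24 ≈ 48.55 → 49

49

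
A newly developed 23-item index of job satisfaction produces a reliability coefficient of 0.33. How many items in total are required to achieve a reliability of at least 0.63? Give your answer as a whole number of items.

Rearranging the Spearman-Brown formula for n,
n = r_target (1 − r_old) / [ r_old (1 − r_target) ]
n = 0.63 × (1 − 0.33) / [ 0.33 × (1 − 0.63) ]
n = 0.4221 / 0.1221 ≈ 3.4570
So the test needs 3.4570 × 23 ≈ 79.51 items; rounding up, 80.

80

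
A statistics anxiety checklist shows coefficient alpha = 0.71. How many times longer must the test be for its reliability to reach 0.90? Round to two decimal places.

3.68

Invert Spearman-Brown to solve for n:
n = r_target (1 − r_old) / [ r_old (1 − r_target) ]
n = 0.90(1 − 0.71) / [0.71(1 − 0.90)]
n = 0.2610 / 0.0710 ≈ 3.6761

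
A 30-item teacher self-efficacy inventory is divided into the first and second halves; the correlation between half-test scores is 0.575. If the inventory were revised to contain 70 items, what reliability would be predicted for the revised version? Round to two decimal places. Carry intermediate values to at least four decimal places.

0.86

Spearman-Brown correction (n = 2): r_full = 2·0.575/(1 + 0.575) = 0.7302
Then adjust to 70 items: n = 70/30 = 2.3333
r_new = n·r_full / (1 + (n − 1)·r_full) = 1.7038 / 1.9736 ≈ 0.8633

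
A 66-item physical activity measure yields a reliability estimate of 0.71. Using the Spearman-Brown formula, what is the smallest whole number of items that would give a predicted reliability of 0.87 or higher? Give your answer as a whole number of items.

Spearman-Brown solved for the length factor n:
n = r*(1 − r) / [ r (1 − r*) ]
n = 0.87(1 − 0.71) / [0.71(1 − 0.87)]
n = 0.2523 / 0.0923 ≈ 2.7335
So the test needs 2.7335 × 66 ≈ 180.41 items; rounding up, 181.

181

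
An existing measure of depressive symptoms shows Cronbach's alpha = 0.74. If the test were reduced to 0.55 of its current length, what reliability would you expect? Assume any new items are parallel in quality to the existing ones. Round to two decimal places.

0.61

r_new = (0.55 × 0.74) / (1 + (0.55 − 1) × 0.74)
r_new = 0.4070 / 0.6670 ≈ 0.6102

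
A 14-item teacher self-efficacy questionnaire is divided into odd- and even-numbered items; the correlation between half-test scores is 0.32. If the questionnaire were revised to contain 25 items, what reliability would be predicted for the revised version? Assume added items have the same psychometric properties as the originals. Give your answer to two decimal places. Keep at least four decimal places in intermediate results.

First correct the split-half correlation to full-test reliability: r_full = 2 × 0.32 / (1 + 0.32) ≈ 0.4848
Length factor from 14 to 25 items: n = 25/14 = 1.7857
r_new = n·r_full / (1 + (n − 1)·r_full) = 0.8657 / 1.3809 ≈ 0.6269

0.63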